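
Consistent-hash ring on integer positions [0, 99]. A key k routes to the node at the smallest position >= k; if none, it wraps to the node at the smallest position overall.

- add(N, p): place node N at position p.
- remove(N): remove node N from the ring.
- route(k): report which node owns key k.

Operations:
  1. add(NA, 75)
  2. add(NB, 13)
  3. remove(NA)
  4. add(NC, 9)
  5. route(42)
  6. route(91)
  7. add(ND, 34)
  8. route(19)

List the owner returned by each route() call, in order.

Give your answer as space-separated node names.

Op 1: add NA@75 -> ring=[75:NA]
Op 2: add NB@13 -> ring=[13:NB,75:NA]
Op 3: remove NA -> ring=[13:NB]
Op 4: add NC@9 -> ring=[9:NC,13:NB]
Op 5: route key 42: none >= 42, wrap to smallest pos 9 -> NC
Op 6: route key 91: none >= 91, wrap to smallest pos 9 -> NC
Op 7: add ND@34 -> ring=[9:NC,13:NB,34:ND]
Op 8: route key 19: smallest pos >= 19 is 34 -> ND

Answer: NC NC ND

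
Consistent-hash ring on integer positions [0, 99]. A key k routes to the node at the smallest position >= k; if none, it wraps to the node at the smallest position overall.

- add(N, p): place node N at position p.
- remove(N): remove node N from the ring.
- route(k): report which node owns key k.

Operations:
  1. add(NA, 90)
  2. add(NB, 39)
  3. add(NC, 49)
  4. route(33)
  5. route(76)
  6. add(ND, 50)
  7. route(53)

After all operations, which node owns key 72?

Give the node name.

Answer: NA

Derivation:
Op 1: add NA@90 -> ring=[90:NA]
Op 2: add NB@39 -> ring=[39:NB,90:NA]
Op 3: add NC@49 -> ring=[39:NB,49:NC,90:NA]
Op 4: route key 33: smallest pos >= 33 is 39 -> NB
Op 5: route key 76: smallest pos >= 76 is 90 -> NA
Op 6: add ND@50 -> ring=[39:NB,49:NC,50:ND,90:NA]
Op 7: route key 53: smallest pos >= 53 is 90 -> NA
Final route key 72: smallest pos >= 72 is 90 -> NA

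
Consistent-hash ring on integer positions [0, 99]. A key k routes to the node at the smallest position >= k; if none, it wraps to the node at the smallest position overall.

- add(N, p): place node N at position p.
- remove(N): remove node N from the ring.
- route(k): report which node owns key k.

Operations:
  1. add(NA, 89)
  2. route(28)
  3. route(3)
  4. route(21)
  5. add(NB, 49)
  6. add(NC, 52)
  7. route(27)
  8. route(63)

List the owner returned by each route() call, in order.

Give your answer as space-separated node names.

Op 1: add NA@89 -> ring=[89:NA]
Op 2: route key 28: smallest pos >= 28 is 89 -> NA
Op 3: route key 3: smallest pos >= 3 is 89 -> NA
Op 4: route key 21: smallest pos >= 21 is 89 -> NA
Op 5: add NB@49 -> ring=[49:NB,89:NA]
Op 6: add NC@52 -> ring=[49:NB,52:NC,89:NA]
Op 7: route key 27: smallest pos >= 27 is 49 -> NB
Op 8: route key 63: smallest pos >= 63 is 89 -> NA

Answer: NA NA NA NB NA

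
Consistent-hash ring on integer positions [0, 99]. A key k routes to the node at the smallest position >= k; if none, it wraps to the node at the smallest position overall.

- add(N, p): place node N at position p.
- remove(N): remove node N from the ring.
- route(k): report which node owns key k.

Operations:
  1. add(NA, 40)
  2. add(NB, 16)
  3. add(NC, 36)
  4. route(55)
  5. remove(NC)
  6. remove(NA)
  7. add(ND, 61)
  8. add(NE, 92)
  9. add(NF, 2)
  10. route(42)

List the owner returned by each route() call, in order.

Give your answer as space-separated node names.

Op 1: add NA@40 -> ring=[40:NA]
Op 2: add NB@16 -> ring=[16:NB,40:NA]
Op 3: add NC@36 -> ring=[16:NB,36:NC,40:NA]
Op 4: route key 55: none >= 55, wrap to smallest pos 16 -> NB
Op 5: remove NC -> ring=[16:NB,40:NA]
Op 6: remove NA -> ring=[16:NB]
Op 7: add ND@61 -> ring=[16:NB,61:ND]
Op 8: add NE@92 -> ring=[16:NB,61:ND,92:NE]
Op 9: add NF@2 -> ring=[2:NF,16:NB,61:ND,92:NE]
Op 10: route key 42: smallest pos >= 42 is 61 -> ND

Answer: NB ND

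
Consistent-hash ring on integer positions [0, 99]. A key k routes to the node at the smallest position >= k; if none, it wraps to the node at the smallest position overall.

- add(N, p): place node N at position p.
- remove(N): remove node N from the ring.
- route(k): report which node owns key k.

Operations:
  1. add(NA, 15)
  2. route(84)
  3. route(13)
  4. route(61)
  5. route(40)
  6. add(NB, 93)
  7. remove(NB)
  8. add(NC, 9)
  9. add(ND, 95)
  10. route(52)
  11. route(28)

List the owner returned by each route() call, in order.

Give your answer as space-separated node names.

Op 1: add NA@15 -> ring=[15:NA]
Op 2: route key 84: none >= 84, wrap to smallest pos 15 -> NA
Op 3: route key 13: smallest pos >= 13 is 15 -> NA
Op 4: route key 61: none >= 61, wrap to smallest pos 15 -> NA
Op 5: route key 40: none >= 40, wrap to smallest pos 15 -> NA
Op 6: add NB@93 -> ring=[15:NA,93:NB]
Op 7: remove NB -> ring=[15:NA]
Op 8: add NC@9 -> ring=[9:NC,15:NA]
Op 9: add ND@95 -> ring=[9:NC,15:NA,95:ND]
Op 10: route key 52: smallest pos >= 52 is 95 -> ND
Op 11: route key 28: smallest pos >= 28 is 95 -> ND

Answer: NA NA NA NA ND ND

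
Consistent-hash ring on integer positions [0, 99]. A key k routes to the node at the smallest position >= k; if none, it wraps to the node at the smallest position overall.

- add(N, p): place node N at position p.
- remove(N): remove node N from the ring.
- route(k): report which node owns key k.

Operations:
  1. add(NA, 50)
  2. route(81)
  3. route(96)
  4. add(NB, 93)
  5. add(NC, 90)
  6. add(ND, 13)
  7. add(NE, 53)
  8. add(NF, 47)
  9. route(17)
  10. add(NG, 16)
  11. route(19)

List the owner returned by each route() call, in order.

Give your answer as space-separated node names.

Answer: NA NA NF NF

Derivation:
Op 1: add NA@50 -> ring=[50:NA]
Op 2: route key 81: none >= 81, wrap to smallest pos 50 -> NA
Op 3: route key 96: none >= 96, wrap to smallest pos 50 -> NA
Op 4: add NB@93 -> ring=[50:NA,93:NB]
Op 5: add NC@90 -> ring=[50:NA,90:NC,93:NB]
Op 6: add ND@13 -> ring=[13:ND,50:NA,90:NC,93:NB]
Op 7: add NE@53 -> ring=[13:ND,50:NA,53:NE,90:NC,93:NB]
Op 8: add NF@47 -> ring=[13:ND,47:NF,50:NA,53:NE,90:NC,93:NB]
Op 9: route key 17: smallest pos >= 17 is 47 -> NF
Op 10: add NG@16 -> ring=[13:ND,16:NG,47:NF,50:NA,53:NE,90:NC,93:NB]
Op 11: route key 19: smallest pos >= 19 is 47 -> NF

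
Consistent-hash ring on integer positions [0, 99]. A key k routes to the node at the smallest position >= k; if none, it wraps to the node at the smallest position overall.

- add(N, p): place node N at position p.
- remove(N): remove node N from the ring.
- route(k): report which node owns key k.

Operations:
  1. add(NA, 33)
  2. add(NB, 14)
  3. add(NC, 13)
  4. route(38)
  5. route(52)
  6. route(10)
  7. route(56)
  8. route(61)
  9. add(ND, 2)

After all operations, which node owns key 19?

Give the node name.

Answer: NA

Derivation:
Op 1: add NA@33 -> ring=[33:NA]
Op 2: add NB@14 -> ring=[14:NB,33:NA]
Op 3: add NC@13 -> ring=[13:NC,14:NB,33:NA]
Op 4: route key 38: none >= 38, wrap to smallest pos 13 -> NC
Op 5: route key 52: none >= 52, wrap to smallest pos 13 -> NC
Op 6: route key 10: smallest pos >= 10 is 13 -> NC
Op 7: route key 56: none >= 56, wrap to smallest pos 13 -> NC
Op 8: route key 61: none >= 61, wrap to smallest pos 13 -> NC
Op 9: add ND@2 -> ring=[2:ND,13:NC,14:NB,33:NA]
Final route key 19: smallest pos >= 19 is 33 -> NA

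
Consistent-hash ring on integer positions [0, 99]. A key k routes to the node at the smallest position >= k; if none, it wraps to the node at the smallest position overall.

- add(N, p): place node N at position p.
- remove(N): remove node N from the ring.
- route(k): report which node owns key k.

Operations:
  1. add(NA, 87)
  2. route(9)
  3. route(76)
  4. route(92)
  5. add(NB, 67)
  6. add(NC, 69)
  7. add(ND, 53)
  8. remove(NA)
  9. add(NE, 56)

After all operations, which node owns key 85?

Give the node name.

Op 1: add NA@87 -> ring=[87:NA]
Op 2: route key 9: smallest pos >= 9 is 87 -> NA
Op 3: route key 76: smallest pos >= 76 is 87 -> NA
Op 4: route key 92: none >= 92, wrap to smallest pos 87 -> NA
Op 5: add NB@67 -> ring=[67:NB,87:NA]
Op 6: add NC@69 -> ring=[67:NB,69:NC,87:NA]
Op 7: add ND@53 -> ring=[53:ND,67:NB,69:NC,87:NA]
Op 8: remove NA -> ring=[53:ND,67:NB,69:NC]
Op 9: add NE@56 -> ring=[53:ND,56:NE,67:NB,69:NC]
Final route key 85: none >= 85, wrap to smallest pos 53 -> ND

Answer: ND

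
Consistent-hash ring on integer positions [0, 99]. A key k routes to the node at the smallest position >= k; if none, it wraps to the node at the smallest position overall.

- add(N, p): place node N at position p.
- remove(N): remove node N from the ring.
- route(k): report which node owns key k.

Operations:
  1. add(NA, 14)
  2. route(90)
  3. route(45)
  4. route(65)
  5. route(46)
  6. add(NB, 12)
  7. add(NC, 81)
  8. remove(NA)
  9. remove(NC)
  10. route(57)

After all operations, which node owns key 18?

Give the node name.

Answer: NB

Derivation:
Op 1: add NA@14 -> ring=[14:NA]
Op 2: route key 90: none >= 90, wrap to smallest pos 14 -> NA
Op 3: route key 45: none >= 45, wrap to smallest pos 14 -> NA
Op 4: route key 65: none >= 65, wrap to smallest pos 14 -> NA
Op 5: route key 46: none >= 46, wrap to smallest pos 14 -> NA
Op 6: add NB@12 -> ring=[12:NB,14:NA]
Op 7: add NC@81 -> ring=[12:NB,14:NA,81:NC]
Op 8: remove NA -> ring=[12:NB,81:NC]
Op 9: remove NC -> ring=[12:NB]
Op 10: route key 57: none >= 57, wrap to smallest pos 12 -> NB
Final route key 18: none >= 18, wrap to smallest pos 12 -> NB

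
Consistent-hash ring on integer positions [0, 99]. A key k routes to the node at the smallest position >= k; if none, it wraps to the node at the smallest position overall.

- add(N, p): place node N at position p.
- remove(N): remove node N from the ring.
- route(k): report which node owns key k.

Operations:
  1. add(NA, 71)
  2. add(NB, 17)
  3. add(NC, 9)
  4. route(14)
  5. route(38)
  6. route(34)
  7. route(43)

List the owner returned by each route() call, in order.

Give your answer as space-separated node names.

Answer: NB NA NA NA

Derivation:
Op 1: add NA@71 -> ring=[71:NA]
Op 2: add NB@17 -> ring=[17:NB,71:NA]
Op 3: add NC@9 -> ring=[9:NC,17:NB,71:NA]
Op 4: route key 14: smallest pos >= 14 is 17 -> NB
Op 5: route key 38: smallest pos >= 38 is 71 -> NA
Op 6: route key 34: smallest pos >= 34 is 71 -> NA
Op 7: route key 43: smallest pos >= 43 is 71 -> NA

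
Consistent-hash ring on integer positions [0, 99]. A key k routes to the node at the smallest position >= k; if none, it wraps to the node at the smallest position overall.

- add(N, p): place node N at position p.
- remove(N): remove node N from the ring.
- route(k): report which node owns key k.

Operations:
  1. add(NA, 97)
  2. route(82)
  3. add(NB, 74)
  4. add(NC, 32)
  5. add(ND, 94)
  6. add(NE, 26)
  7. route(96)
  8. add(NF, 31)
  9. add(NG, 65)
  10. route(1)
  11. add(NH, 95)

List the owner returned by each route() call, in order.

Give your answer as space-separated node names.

Answer: NA NA NE

Derivation:
Op 1: add NA@97 -> ring=[97:NA]
Op 2: route key 82: smallest pos >= 82 is 97 -> NA
Op 3: add NB@74 -> ring=[74:NB,97:NA]
Op 4: add NC@32 -> ring=[32:NC,74:NB,97:NA]
Op 5: add ND@94 -> ring=[32:NC,74:NB,94:ND,97:NA]
Op 6: add NE@26 -> ring=[26:NE,32:NC,74:NB,94:ND,97:NA]
Op 7: route key 96: smallest pos >= 96 is 97 -> NA
Op 8: add NF@31 -> ring=[26:NE,31:NF,32:NC,74:NB,94:ND,97:NA]
Op 9: add NG@65 -> ring=[26:NE,31:NF,32:NC,65:NG,74:NB,94:ND,97:NA]
Op 10: route key 1: smallest pos >= 1 is 26 -> NE
Op 11: add NH@95 -> ring=[26:NE,31:NF,32:NC,65:NG,74:NB,94:ND,95:NH,97:NA]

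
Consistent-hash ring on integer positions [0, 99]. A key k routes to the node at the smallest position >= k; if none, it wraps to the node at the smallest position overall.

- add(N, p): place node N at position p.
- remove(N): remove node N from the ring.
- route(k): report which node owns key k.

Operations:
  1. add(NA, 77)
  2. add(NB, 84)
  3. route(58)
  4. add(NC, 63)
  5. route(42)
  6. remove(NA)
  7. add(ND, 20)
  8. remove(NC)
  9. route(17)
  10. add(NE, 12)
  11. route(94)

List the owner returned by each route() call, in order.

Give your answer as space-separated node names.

Op 1: add NA@77 -> ring=[77:NA]
Op 2: add NB@84 -> ring=[77:NA,84:NB]
Op 3: route key 58: smallest pos >= 58 is 77 -> NA
Op 4: add NC@63 -> ring=[63:NC,77:NA,84:NB]
Op 5: route key 42: smallest pos >= 42 is 63 -> NC
Op 6: remove NA -> ring=[63:NC,84:NB]
Op 7: add ND@20 -> ring=[20:ND,63:NC,84:NB]
Op 8: remove NC -> ring=[20:ND,84:NB]
Op 9: route key 17: smallest pos >= 17 is 20 -> ND
Op 10: add NE@12 -> ring=[12:NE,20:ND,84:NB]
Op 11: route key 94: none >= 94, wrap to smallest pos 12 -> NE

Answer: NA NC ND NE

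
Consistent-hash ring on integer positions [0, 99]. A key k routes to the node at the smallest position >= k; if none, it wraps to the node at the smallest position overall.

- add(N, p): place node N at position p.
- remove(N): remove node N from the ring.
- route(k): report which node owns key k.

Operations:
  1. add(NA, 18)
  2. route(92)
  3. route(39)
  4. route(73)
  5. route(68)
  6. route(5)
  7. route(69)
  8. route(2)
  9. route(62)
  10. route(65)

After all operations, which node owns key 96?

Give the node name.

Op 1: add NA@18 -> ring=[18:NA]
Op 2: route key 92: none >= 92, wrap to smallest pos 18 -> NA
Op 3: route key 39: none >= 39, wrap to smallest pos 18 -> NA
Op 4: route key 73: none >= 73, wrap to smallest pos 18 -> NA
Op 5: route key 68: none >= 68, wrap to smallest pos 18 -> NA
Op 6: route key 5: smallest pos >= 5 is 18 -> NA
Op 7: route key 69: none >= 69, wrap to smallest pos 18 -> NA
Op 8: route key 2: smallest pos >= 2 is 18 -> NA
Op 9: route key 62: none >= 62, wrap to smallest pos 18 -> NA
Op 10: route key 65: none >= 65, wrap to smallest pos 18 -> NA
Final route key 96: none >= 96, wrap to smallest pos 18 -> NA

Answer: NA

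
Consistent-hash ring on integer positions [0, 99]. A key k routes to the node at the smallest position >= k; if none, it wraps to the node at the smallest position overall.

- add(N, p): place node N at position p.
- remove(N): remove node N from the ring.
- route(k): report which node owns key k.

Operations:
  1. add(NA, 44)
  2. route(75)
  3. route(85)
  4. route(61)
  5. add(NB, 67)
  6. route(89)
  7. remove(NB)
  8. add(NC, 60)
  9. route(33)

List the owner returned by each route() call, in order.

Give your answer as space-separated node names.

Answer: NA NA NA NA NA

Derivation:
Op 1: add NA@44 -> ring=[44:NA]
Op 2: route key 75: none >= 75, wrap to smallest pos 44 -> NA
Op 3: route key 85: none >= 85, wrap to smallest pos 44 -> NA
Op 4: route key 61: none >= 61, wrap to smallest pos 44 -> NA
Op 5: add NB@67 -> ring=[44:NA,67:NB]
Op 6: route key 89: none >= 89, wrap to smallest pos 44 -> NA
Op 7: remove NB -> ring=[44:NA]
Op 8: add NC@60 -> ring=[44:NA,60:NC]
Op 9: route key 33: smallest pos >= 33 is 44 -> NA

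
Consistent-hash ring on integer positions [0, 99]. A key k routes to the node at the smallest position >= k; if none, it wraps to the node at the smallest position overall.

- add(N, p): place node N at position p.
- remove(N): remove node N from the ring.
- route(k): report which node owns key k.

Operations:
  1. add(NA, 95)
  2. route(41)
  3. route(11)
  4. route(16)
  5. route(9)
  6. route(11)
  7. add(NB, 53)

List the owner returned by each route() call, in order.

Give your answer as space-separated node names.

Op 1: add NA@95 -> ring=[95:NA]
Op 2: route key 41: smallest pos >= 41 is 95 -> NA
Op 3: route key 11: smallest pos >= 11 is 95 -> NA
Op 4: route key 16: smallest pos >= 16 is 95 -> NA
Op 5: route key 9: smallest pos >= 9 is 95 -> NA
Op 6: route key 11: smallest pos >= 11 is 95 -> NA
Op 7: add NB@53 -> ring=[53:NB,95:NA]

Answer: NA NA NA NA NA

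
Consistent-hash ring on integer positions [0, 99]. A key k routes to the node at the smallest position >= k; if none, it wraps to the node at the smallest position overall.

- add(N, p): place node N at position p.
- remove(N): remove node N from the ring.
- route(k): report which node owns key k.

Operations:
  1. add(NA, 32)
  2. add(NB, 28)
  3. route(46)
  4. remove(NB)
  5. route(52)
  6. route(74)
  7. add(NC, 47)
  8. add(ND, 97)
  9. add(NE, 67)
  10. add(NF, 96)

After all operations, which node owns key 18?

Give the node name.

Op 1: add NA@32 -> ring=[32:NA]
Op 2: add NB@28 -> ring=[28:NB,32:NA]
Op 3: route key 46: none >= 46, wrap to smallest pos 28 -> NB
Op 4: remove NB -> ring=[32:NA]
Op 5: route key 52: none >= 52, wrap to smallest pos 32 -> NA
Op 6: route key 74: none >= 74, wrap to smallest pos 32 -> NA
Op 7: add NC@47 -> ring=[32:NA,47:NC]
Op 8: add ND@97 -> ring=[32:NA,47:NC,97:ND]
Op 9: add NE@67 -> ring=[32:NA,47:NC,67:NE,97:ND]
Op 10: add NF@96 -> ring=[32:NA,47:NC,67:NE,96:NF,97:ND]
Final route key 18: smallest pos >= 18 is 32 -> NA

Answer: NA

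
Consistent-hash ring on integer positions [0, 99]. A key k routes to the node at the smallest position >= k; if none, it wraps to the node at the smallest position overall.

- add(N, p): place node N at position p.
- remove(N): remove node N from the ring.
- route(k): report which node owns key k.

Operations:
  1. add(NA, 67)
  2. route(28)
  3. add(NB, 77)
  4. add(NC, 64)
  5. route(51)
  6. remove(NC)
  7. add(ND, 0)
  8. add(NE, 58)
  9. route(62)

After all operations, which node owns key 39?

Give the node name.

Answer: NE

Derivation:
Op 1: add NA@67 -> ring=[67:NA]
Op 2: route key 28: smallest pos >= 28 is 67 -> NA
Op 3: add NB@77 -> ring=[67:NA,77:NB]
Op 4: add NC@64 -> ring=[64:NC,67:NA,77:NB]
Op 5: route key 51: smallest pos >= 51 is 64 -> NC
Op 6: remove NC -> ring=[67:NA,77:NB]
Op 7: add ND@0 -> ring=[0:ND,67:NA,77:NB]
Op 8: add NE@58 -> ring=[0:ND,58:NE,67:NA,77:NB]
Op 9: route key 62: smallest pos >= 62 is 67 -> NA
Final route key 39: smallest pos >= 39 is 58 -> NE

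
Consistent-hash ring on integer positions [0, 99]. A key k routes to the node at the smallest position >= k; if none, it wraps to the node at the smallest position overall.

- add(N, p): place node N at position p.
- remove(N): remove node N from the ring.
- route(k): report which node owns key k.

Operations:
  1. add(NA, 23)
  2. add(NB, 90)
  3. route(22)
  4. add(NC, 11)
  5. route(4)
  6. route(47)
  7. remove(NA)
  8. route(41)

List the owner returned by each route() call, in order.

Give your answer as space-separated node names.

Answer: NA NC NB NB

Derivation:
Op 1: add NA@23 -> ring=[23:NA]
Op 2: add NB@90 -> ring=[23:NA,90:NB]
Op 3: route key 22: smallest pos >= 22 is 23 -> NA
Op 4: add NC@11 -> ring=[11:NC,23:NA,90:NB]
Op 5: route key 4: smallest pos >= 4 is 11 -> NC
Op 6: route key 47: smallest pos >= 47 is 90 -> NB
Op 7: remove NA -> ring=[11:NC,90:NB]
Op 8: route key 41: smallest pos >= 41 is 90 -> NB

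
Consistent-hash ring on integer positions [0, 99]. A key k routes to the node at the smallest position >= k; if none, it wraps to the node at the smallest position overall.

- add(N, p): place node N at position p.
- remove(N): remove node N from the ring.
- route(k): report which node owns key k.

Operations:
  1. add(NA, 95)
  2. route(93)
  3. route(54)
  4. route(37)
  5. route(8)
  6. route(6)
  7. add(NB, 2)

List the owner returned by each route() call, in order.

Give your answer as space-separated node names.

Op 1: add NA@95 -> ring=[95:NA]
Op 2: route key 93: smallest pos >= 93 is 95 -> NA
Op 3: route key 54: smallest pos >= 54 is 95 -> NA
Op 4: route key 37: smallest pos >= 37 is 95 -> NA
Op 5: route key 8: smallest pos >= 8 is 95 -> NA
Op 6: route key 6: smallest pos >= 6 is 95 -> NA
Op 7: add NB@2 -> ring=[2:NB,95:NA]

Answer: NA NA NA NA NA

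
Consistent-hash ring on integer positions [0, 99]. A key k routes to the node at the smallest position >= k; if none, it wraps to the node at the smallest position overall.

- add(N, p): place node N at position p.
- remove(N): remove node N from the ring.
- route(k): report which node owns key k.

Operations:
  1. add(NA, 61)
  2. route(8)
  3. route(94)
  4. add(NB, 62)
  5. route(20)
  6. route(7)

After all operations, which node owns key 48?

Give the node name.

Answer: NA

Derivation:
Op 1: add NA@61 -> ring=[61:NA]
Op 2: route key 8: smallest pos >= 8 is 61 -> NA
Op 3: route key 94: none >= 94, wrap to smallest pos 61 -> NA
Op 4: add NB@62 -> ring=[61:NA,62:NB]
Op 5: route key 20: smallest pos >= 20 is 61 -> NA
Op 6: route key 7: smallest pos >= 7 is 61 -> NA
Final route key 48: smallest pos >= 48 is 61 -> NA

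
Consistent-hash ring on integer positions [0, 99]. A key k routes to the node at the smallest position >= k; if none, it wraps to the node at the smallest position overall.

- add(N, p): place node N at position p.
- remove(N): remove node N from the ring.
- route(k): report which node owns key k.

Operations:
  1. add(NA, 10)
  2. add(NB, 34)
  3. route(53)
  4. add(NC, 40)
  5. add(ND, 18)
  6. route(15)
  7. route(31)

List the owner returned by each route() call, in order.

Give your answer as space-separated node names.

Op 1: add NA@10 -> ring=[10:NA]
Op 2: add NB@34 -> ring=[10:NA,34:NB]
Op 3: route key 53: none >= 53, wrap to smallest pos 10 -> NA
Op 4: add NC@40 -> ring=[10:NA,34:NB,40:NC]
Op 5: add ND@18 -> ring=[10:NA,18:ND,34:NB,40:NC]
Op 6: route key 15: smallest pos >= 15 is 18 -> ND
Op 7: route key 31: smallest pos >= 31 is 34 -> NB

Answer: NA ND NB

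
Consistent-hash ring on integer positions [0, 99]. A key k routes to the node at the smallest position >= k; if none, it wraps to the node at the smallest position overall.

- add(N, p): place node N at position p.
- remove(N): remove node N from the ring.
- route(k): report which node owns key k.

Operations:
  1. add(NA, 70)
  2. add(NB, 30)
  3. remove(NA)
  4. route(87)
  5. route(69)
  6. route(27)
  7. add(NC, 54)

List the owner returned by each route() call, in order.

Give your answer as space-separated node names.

Op 1: add NA@70 -> ring=[70:NA]
Op 2: add NB@30 -> ring=[30:NB,70:NA]
Op 3: remove NA -> ring=[30:NB]
Op 4: route key 87: none >= 87, wrap to smallest pos 30 -> NB
Op 5: route key 69: none >= 69, wrap to smallest pos 30 -> NB
Op 6: route key 27: smallest pos >= 27 is 30 -> NB
Op 7: add NC@54 -> ring=[30:NB,54:NC]

Answer: NB NB NB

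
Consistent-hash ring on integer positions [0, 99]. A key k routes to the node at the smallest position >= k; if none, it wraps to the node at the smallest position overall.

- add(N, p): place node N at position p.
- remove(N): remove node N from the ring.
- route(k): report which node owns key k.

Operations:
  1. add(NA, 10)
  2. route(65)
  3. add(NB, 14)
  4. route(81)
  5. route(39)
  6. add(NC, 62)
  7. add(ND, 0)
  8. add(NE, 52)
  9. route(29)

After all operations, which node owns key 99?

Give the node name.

Op 1: add NA@10 -> ring=[10:NA]
Op 2: route key 65: none >= 65, wrap to smallest pos 10 -> NA
Op 3: add NB@14 -> ring=[10:NA,14:NB]
Op 4: route key 81: none >= 81, wrap to smallest pos 10 -> NA
Op 5: route key 39: none >= 39, wrap to smallest pos 10 -> NA
Op 6: add NC@62 -> ring=[10:NA,14:NB,62:NC]
Op 7: add ND@0 -> ring=[0:ND,10:NA,14:NB,62:NC]
Op 8: add NE@52 -> ring=[0:ND,10:NA,14:NB,52:NE,62:NC]
Op 9: route key 29: smallest pos >= 29 is 52 -> NE
Final route key 99: none >= 99, wrap to smallest pos 0 -> ND

Answer: ND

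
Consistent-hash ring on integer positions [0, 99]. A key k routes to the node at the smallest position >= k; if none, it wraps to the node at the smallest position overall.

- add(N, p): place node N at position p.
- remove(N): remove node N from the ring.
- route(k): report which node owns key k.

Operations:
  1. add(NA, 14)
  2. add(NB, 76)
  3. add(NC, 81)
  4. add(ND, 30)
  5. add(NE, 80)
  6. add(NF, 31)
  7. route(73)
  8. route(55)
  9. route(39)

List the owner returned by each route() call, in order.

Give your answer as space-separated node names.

Answer: NB NB NB

Derivation:
Op 1: add NA@14 -> ring=[14:NA]
Op 2: add NB@76 -> ring=[14:NA,76:NB]
Op 3: add NC@81 -> ring=[14:NA,76:NB,81:NC]
Op 4: add ND@30 -> ring=[14:NA,30:ND,76:NB,81:NC]
Op 5: add NE@80 -> ring=[14:NA,30:ND,76:NB,80:NE,81:NC]
Op 6: add NF@31 -> ring=[14:NA,30:ND,31:NF,76:NB,80:NE,81:NC]
Op 7: route key 73: smallest pos >= 73 is 76 -> NB
Op 8: route key 55: smallest pos >= 55 is 76 -> NB
Op 9: route key 39: smallest pos >= 39 is 76 -> NB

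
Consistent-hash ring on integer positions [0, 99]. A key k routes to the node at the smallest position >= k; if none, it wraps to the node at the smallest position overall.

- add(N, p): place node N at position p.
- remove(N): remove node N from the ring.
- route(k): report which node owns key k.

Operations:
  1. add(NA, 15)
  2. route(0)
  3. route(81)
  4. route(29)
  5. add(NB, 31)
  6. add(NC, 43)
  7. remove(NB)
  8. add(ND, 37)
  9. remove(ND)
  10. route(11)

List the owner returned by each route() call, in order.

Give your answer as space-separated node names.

Op 1: add NA@15 -> ring=[15:NA]
Op 2: route key 0: smallest pos >= 0 is 15 -> NA
Op 3: route key 81: none >= 81, wrap to smallest pos 15 -> NA
Op 4: route key 29: none >= 29, wrap to smallest pos 15 -> NA
Op 5: add NB@31 -> ring=[15:NA,31:NB]
Op 6: add NC@43 -> ring=[15:NA,31:NB,43:NC]
Op 7: remove NB -> ring=[15:NA,43:NC]
Op 8: add ND@37 -> ring=[15:NA,37:ND,43:NC]
Op 9: remove ND -> ring=[15:NA,43:NC]
Op 10: route key 11: smallest pos >= 11 is 15 -> NA

Answer: NA NA NA NA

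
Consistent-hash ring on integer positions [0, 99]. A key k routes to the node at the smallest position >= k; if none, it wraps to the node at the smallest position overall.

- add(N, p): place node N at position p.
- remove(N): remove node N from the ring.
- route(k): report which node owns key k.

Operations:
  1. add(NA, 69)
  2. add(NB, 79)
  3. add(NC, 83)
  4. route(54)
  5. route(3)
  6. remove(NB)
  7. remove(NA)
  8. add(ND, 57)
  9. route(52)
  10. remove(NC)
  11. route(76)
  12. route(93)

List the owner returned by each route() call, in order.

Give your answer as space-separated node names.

Op 1: add NA@69 -> ring=[69:NA]
Op 2: add NB@79 -> ring=[69:NA,79:NB]
Op 3: add NC@83 -> ring=[69:NA,79:NB,83:NC]
Op 4: route key 54: smallest pos >= 54 is 69 -> NA
Op 5: route key 3: smallest pos >= 3 is 69 -> NA
Op 6: remove NB -> ring=[69:NA,83:NC]
Op 7: remove NA -> ring=[83:NC]
Op 8: add ND@57 -> ring=[57:ND,83:NC]
Op 9: route key 52: smallest pos >= 52 is 57 -> ND
Op 10: remove NC -> ring=[57:ND]
Op 11: route key 76: none >= 76, wrap to smallest pos 57 -> ND
Op 12: route key 93: none >= 93, wrap to smallest pos 57 -> ND

Answer: NA NA ND ND ND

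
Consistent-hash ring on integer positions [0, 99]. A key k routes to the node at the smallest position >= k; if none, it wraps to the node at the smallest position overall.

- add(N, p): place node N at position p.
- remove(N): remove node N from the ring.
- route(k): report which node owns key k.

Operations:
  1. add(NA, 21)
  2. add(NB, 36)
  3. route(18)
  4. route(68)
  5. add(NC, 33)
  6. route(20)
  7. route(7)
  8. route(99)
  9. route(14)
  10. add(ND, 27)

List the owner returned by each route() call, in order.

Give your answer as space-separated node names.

Answer: NA NA NA NA NA NA

Derivation:
Op 1: add NA@21 -> ring=[21:NA]
Op 2: add NB@36 -> ring=[21:NA,36:NB]
Op 3: route key 18: smallest pos >= 18 is 21 -> NA
Op 4: route key 68: none >= 68, wrap to smallest pos 21 -> NA
Op 5: add NC@33 -> ring=[21:NA,33:NC,36:NB]
Op 6: route key 20: smallest pos >= 20 is 21 -> NA
Op 7: route key 7: smallest pos >= 7 is 21 -> NA
Op 8: route key 99: none >= 99, wrap to smallest pos 21 -> NA
Op 9: route key 14: smallest pos >= 14 is 21 -> NA
Op 10: add ND@27 -> ring=[21:NA,27:ND,33:NC,36:NB]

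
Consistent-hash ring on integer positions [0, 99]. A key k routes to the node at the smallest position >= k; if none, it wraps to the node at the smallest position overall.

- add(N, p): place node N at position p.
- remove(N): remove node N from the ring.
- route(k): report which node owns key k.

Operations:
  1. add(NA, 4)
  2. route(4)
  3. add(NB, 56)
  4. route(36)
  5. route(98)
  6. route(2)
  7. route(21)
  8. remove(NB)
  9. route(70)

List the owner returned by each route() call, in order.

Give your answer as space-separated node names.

Op 1: add NA@4 -> ring=[4:NA]
Op 2: route key 4: smallest pos >= 4 is 4 -> NA
Op 3: add NB@56 -> ring=[4:NA,56:NB]
Op 4: route key 36: smallest pos >= 36 is 56 -> NB
Op 5: route key 98: none >= 98, wrap to smallest pos 4 -> NA
Op 6: route key 2: smallest pos >= 2 is 4 -> NA
Op 7: route key 21: smallest pos >= 21 is 56 -> NB
Op 8: remove NB -> ring=[4:NA]
Op 9: route key 70: none >= 70, wrap to smallest pos 4 -> NA

Answer: NA NB NA NA NB NA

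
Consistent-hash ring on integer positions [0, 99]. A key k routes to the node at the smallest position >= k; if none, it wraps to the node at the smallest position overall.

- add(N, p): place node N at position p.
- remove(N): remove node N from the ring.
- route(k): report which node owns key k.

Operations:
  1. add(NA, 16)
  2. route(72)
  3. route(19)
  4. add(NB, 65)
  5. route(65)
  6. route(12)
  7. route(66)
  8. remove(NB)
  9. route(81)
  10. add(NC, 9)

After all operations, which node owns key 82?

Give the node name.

Op 1: add NA@16 -> ring=[16:NA]
Op 2: route key 72: none >= 72, wrap to smallest pos 16 -> NA
Op 3: route key 19: none >= 19, wrap to smallest pos 16 -> NA
Op 4: add NB@65 -> ring=[16:NA,65:NB]
Op 5: route key 65: smallest pos >= 65 is 65 -> NB
Op 6: route key 12: smallest pos >= 12 is 16 -> NA
Op 7: route key 66: none >= 66, wrap to smallest pos 16 -> NA
Op 8: remove NB -> ring=[16:NA]
Op 9: route key 81: none >= 81, wrap to smallest pos 16 -> NA
Op 10: add NC@9 -> ring=[9:NC,16:NA]
Final route key 82: none >= 82, wrap to smallest pos 9 -> NC

Answer: NC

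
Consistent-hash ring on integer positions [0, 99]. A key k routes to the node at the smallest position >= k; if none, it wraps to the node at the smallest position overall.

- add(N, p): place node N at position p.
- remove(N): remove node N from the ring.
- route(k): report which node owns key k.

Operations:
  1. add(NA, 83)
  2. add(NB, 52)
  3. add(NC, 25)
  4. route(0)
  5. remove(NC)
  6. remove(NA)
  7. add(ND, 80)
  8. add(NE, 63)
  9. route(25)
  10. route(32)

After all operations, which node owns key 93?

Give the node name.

Answer: NB

Derivation:
Op 1: add NA@83 -> ring=[83:NA]
Op 2: add NB@52 -> ring=[52:NB,83:NA]
Op 3: add NC@25 -> ring=[25:NC,52:NB,83:NA]
Op 4: route key 0: smallest pos >= 0 is 25 -> NC
Op 5: remove NC -> ring=[52:NB,83:NA]
Op 6: remove NA -> ring=[52:NB]
Op 7: add ND@80 -> ring=[52:NB,80:ND]
Op 8: add NE@63 -> ring=[52:NB,63:NE,80:ND]
Op 9: route key 25: smallest pos >= 25 is 52 -> NB
Op 10: route key 32: smallest pos >= 32 is 52 -> NB
Final route key 93: none >= 93, wrap to smallest pos 52 -> NB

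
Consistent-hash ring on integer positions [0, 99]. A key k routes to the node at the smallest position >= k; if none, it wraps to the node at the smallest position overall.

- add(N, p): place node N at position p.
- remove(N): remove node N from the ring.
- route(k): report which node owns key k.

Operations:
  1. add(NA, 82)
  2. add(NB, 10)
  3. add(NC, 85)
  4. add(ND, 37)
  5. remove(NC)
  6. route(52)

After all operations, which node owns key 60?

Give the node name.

Answer: NA

Derivation:
Op 1: add NA@82 -> ring=[82:NA]
Op 2: add NB@10 -> ring=[10:NB,82:NA]
Op 3: add NC@85 -> ring=[10:NB,82:NA,85:NC]
Op 4: add ND@37 -> ring=[10:NB,37:ND,82:NA,85:NC]
Op 5: remove NC -> ring=[10:NB,37:ND,82:NA]
Op 6: route key 52: smallest pos >= 52 is 82 -> NA
Final route key 60: smallest pos >= 60 is 82 -> NA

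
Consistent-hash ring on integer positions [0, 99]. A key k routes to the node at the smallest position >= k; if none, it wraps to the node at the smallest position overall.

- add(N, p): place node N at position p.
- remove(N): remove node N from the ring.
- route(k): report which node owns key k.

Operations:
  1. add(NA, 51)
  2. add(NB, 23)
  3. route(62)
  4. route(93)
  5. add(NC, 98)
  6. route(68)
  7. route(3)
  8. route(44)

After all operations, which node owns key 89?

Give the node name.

Answer: NC

Derivation:
Op 1: add NA@51 -> ring=[51:NA]
Op 2: add NB@23 -> ring=[23:NB,51:NA]
Op 3: route key 62: none >= 62, wrap to smallest pos 23 -> NB
Op 4: route key 93: none >= 93, wrap to smallest pos 23 -> NB
Op 5: add NC@98 -> ring=[23:NB,51:NA,98:NC]
Op 6: route key 68: smallest pos >= 68 is 98 -> NC
Op 7: route key 3: smallest pos >= 3 is 23 -> NB
Op 8: route key 44: smallest pos >= 44 is 51 -> NA
Final route key 89: smallest pos >= 89 is 98 -> NC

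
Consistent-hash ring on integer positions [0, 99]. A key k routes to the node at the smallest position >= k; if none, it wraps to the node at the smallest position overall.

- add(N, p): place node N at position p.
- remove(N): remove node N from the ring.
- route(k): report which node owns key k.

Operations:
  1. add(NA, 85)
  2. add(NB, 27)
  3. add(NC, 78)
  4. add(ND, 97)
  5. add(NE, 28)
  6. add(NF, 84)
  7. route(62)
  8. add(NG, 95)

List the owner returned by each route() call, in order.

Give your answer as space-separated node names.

Op 1: add NA@85 -> ring=[85:NA]
Op 2: add NB@27 -> ring=[27:NB,85:NA]
Op 3: add NC@78 -> ring=[27:NB,78:NC,85:NA]
Op 4: add ND@97 -> ring=[27:NB,78:NC,85:NA,97:ND]
Op 5: add NE@28 -> ring=[27:NB,28:NE,78:NC,85:NA,97:ND]
Op 6: add NF@84 -> ring=[27:NB,28:NE,78:NC,84:NF,85:NA,97:ND]
Op 7: route key 62: smallest pos >= 62 is 78 -> NC
Op 8: add NG@95 -> ring=[27:NB,28:NE,78:NC,84:NF,85:NA,95:NG,97:ND]

Answer: NC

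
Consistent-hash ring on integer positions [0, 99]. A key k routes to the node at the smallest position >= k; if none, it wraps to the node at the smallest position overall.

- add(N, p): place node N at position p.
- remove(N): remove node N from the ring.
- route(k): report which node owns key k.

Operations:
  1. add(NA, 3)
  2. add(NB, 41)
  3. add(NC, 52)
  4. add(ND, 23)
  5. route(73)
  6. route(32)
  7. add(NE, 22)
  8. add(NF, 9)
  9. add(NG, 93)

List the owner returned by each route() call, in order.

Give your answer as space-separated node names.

Answer: NA NB

Derivation:
Op 1: add NA@3 -> ring=[3:NA]
Op 2: add NB@41 -> ring=[3:NA,41:NB]
Op 3: add NC@52 -> ring=[3:NA,41:NB,52:NC]
Op 4: add ND@23 -> ring=[3:NA,23:ND,41:NB,52:NC]
Op 5: route key 73: none >= 73, wrap to smallest pos 3 -> NA
Op 6: route key 32: smallest pos >= 32 is 41 -> NB
Op 7: add NE@22 -> ring=[3:NA,22:NE,23:ND,41:NB,52:NC]
Op 8: add NF@9 -> ring=[3:NA,9:NF,22:NE,23:ND,41:NB,52:NC]
Op 9: add NG@93 -> ring=[3:NA,9:NF,22:NE,23:ND,41:NB,52:NC,93:NG]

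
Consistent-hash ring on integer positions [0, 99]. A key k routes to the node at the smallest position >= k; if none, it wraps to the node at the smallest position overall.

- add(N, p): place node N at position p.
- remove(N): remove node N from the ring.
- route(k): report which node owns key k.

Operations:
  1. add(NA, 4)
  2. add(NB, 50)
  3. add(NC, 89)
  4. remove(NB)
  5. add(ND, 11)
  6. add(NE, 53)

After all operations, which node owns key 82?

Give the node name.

Answer: NC

Derivation:
Op 1: add NA@4 -> ring=[4:NA]
Op 2: add NB@50 -> ring=[4:NA,50:NB]
Op 3: add NC@89 -> ring=[4:NA,50:NB,89:NC]
Op 4: remove NB -> ring=[4:NA,89:NC]
Op 5: add ND@11 -> ring=[4:NA,11:ND,89:NC]
Op 6: add NE@53 -> ring=[4:NA,11:ND,53:NE,89:NC]
Final route key 82: smallest pos >= 82 is 89 -> NC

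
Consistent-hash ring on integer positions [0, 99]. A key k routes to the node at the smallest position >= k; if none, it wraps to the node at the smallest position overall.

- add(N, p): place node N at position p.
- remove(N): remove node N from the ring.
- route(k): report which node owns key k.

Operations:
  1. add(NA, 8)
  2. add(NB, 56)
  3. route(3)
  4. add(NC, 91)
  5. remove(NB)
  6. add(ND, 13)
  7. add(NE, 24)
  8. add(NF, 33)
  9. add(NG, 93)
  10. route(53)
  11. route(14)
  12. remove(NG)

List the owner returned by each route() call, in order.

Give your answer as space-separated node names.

Op 1: add NA@8 -> ring=[8:NA]
Op 2: add NB@56 -> ring=[8:NA,56:NB]
Op 3: route key 3: smallest pos >= 3 is 8 -> NA
Op 4: add NC@91 -> ring=[8:NA,56:NB,91:NC]
Op 5: remove NB -> ring=[8:NA,91:NC]
Op 6: add ND@13 -> ring=[8:NA,13:ND,91:NC]
Op 7: add NE@24 -> ring=[8:NA,13:ND,24:NE,91:NC]
Op 8: add NF@33 -> ring=[8:NA,13:ND,24:NE,33:NF,91:NC]
Op 9: add NG@93 -> ring=[8:NA,13:ND,24:NE,33:NF,91:NC,93:NG]
Op 10: route key 53: smallest pos >= 53 is 91 -> NC
Op 11: route key 14: smallest pos >= 14 is 24 -> NE
Op 12: remove NG -> ring=[8:NA,13:ND,24:NE,33:NF,91:NC]

Answer: NA NC NE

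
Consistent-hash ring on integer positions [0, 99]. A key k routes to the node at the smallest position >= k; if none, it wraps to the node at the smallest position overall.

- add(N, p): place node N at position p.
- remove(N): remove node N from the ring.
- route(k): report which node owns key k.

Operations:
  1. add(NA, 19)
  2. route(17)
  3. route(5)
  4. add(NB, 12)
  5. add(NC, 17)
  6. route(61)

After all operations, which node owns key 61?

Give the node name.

Op 1: add NA@19 -> ring=[19:NA]
Op 2: route key 17: smallest pos >= 17 is 19 -> NA
Op 3: route key 5: smallest pos >= 5 is 19 -> NA
Op 4: add NB@12 -> ring=[12:NB,19:NA]
Op 5: add NC@17 -> ring=[12:NB,17:NC,19:NA]
Op 6: route key 61: none >= 61, wrap to smallest pos 12 -> NB
Final route key 61: none >= 61, wrap to smallest pos 12 -> NB

Answer: NB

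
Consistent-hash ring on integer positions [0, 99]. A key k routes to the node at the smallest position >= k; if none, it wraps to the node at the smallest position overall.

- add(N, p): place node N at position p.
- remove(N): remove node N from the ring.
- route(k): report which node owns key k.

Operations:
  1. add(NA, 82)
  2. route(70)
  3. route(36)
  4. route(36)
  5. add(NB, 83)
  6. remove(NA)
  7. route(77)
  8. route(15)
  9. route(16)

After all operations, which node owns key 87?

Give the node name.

Op 1: add NA@82 -> ring=[82:NA]
Op 2: route key 70: smallest pos >= 70 is 82 -> NA
Op 3: route key 36: smallest pos >= 36 is 82 -> NA
Op 4: route key 36: smallest pos >= 36 is 82 -> NA
Op 5: add NB@83 -> ring=[82:NA,83:NB]
Op 6: remove NA -> ring=[83:NB]
Op 7: route key 77: smallest pos >= 77 is 83 -> NB
Op 8: route key 15: smallest pos >= 15 is 83 -> NB
Op 9: route key 16: smallest pos >= 16 is 83 -> NB
Final route key 87: none >= 87, wrap to smallest pos 83 -> NB

Answer: NB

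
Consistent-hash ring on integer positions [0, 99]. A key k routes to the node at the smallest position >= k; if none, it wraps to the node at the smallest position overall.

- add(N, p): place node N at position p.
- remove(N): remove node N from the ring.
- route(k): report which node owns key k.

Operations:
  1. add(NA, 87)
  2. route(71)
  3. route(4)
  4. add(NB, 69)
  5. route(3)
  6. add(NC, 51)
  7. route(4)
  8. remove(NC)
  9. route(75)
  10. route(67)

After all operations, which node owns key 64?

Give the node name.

Answer: NB

Derivation:
Op 1: add NA@87 -> ring=[87:NA]
Op 2: route key 71: smallest pos >= 71 is 87 -> NA
Op 3: route key 4: smallest pos >= 4 is 87 -> NA
Op 4: add NB@69 -> ring=[69:NB,87:NA]
Op 5: route key 3: smallest pos >= 3 is 69 -> NB
Op 6: add NC@51 -> ring=[51:NC,69:NB,87:NA]
Op 7: route key 4: smallest pos >= 4 is 51 -> NC
Op 8: remove NC -> ring=[69:NB,87:NA]
Op 9: route key 75: smallest pos >= 75 is 87 -> NA
Op 10: route key 67: smallest pos >= 67 is 69 -> NB
Final route key 64: smallest pos >= 64 is 69 -> NB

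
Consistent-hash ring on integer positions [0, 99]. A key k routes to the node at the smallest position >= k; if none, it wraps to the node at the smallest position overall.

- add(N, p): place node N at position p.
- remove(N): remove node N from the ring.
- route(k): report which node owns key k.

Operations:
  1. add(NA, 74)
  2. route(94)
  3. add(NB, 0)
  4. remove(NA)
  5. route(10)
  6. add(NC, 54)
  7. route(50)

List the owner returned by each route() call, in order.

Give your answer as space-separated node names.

Op 1: add NA@74 -> ring=[74:NA]
Op 2: route key 94: none >= 94, wrap to smallest pos 74 -> NA
Op 3: add NB@0 -> ring=[0:NB,74:NA]
Op 4: remove NA -> ring=[0:NB]
Op 5: route key 10: none >= 10, wrap to smallest pos 0 -> NB
Op 6: add NC@54 -> ring=[0:NB,54:NC]
Op 7: route key 50: smallest pos >= 50 is 54 -> NC

Answer: NA NB NC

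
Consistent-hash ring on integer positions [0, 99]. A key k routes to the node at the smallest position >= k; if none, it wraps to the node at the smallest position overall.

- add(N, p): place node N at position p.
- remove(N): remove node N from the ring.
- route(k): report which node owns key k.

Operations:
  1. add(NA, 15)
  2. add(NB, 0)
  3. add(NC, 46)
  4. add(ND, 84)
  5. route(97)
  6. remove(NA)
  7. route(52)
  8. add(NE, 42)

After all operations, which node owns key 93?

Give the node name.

Op 1: add NA@15 -> ring=[15:NA]
Op 2: add NB@0 -> ring=[0:NB,15:NA]
Op 3: add NC@46 -> ring=[0:NB,15:NA,46:NC]
Op 4: add ND@84 -> ring=[0:NB,15:NA,46:NC,84:ND]
Op 5: route key 97: none >= 97, wrap to smallest pos 0 -> NB
Op 6: remove NA -> ring=[0:NB,46:NC,84:ND]
Op 7: route key 52: smallest pos >= 52 is 84 -> ND
Op 8: add NE@42 -> ring=[0:NB,42:NE,46:NC,84:ND]
Final route key 93: none >= 93, wrap to smallest pos 0 -> NB

Answer: NB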